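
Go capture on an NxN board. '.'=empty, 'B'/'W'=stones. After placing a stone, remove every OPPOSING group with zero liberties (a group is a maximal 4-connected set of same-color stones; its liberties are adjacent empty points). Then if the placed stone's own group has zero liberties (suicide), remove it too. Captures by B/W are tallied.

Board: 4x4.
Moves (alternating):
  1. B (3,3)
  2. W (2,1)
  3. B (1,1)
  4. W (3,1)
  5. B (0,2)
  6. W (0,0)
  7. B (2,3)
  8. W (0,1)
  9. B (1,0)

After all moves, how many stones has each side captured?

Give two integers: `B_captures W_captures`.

Answer: 2 0

Derivation:
Move 1: B@(3,3) -> caps B=0 W=0
Move 2: W@(2,1) -> caps B=0 W=0
Move 3: B@(1,1) -> caps B=0 W=0
Move 4: W@(3,1) -> caps B=0 W=0
Move 5: B@(0,2) -> caps B=0 W=0
Move 6: W@(0,0) -> caps B=0 W=0
Move 7: B@(2,3) -> caps B=0 W=0
Move 8: W@(0,1) -> caps B=0 W=0
Move 9: B@(1,0) -> caps B=2 W=0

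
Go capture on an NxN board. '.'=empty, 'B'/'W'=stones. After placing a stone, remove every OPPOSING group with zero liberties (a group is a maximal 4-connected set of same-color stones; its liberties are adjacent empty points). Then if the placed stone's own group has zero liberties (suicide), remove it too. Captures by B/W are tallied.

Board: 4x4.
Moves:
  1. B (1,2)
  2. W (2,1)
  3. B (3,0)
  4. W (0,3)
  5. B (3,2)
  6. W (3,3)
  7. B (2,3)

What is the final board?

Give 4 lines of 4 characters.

Answer: ...W
..B.
.W.B
B.B.

Derivation:
Move 1: B@(1,2) -> caps B=0 W=0
Move 2: W@(2,1) -> caps B=0 W=0
Move 3: B@(3,0) -> caps B=0 W=0
Move 4: W@(0,3) -> caps B=0 W=0
Move 5: B@(3,2) -> caps B=0 W=0
Move 6: W@(3,3) -> caps B=0 W=0
Move 7: B@(2,3) -> caps B=1 W=0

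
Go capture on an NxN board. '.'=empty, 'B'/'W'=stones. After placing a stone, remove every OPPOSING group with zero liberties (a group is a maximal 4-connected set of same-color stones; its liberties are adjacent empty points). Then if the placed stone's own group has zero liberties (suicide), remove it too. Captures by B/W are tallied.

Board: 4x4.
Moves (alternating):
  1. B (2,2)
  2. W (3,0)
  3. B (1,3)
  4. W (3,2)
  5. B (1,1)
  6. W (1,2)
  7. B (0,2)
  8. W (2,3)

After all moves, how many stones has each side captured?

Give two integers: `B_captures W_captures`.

Answer: 1 0

Derivation:
Move 1: B@(2,2) -> caps B=0 W=0
Move 2: W@(3,0) -> caps B=0 W=0
Move 3: B@(1,3) -> caps B=0 W=0
Move 4: W@(3,2) -> caps B=0 W=0
Move 5: B@(1,1) -> caps B=0 W=0
Move 6: W@(1,2) -> caps B=0 W=0
Move 7: B@(0,2) -> caps B=1 W=0
Move 8: W@(2,3) -> caps B=1 W=0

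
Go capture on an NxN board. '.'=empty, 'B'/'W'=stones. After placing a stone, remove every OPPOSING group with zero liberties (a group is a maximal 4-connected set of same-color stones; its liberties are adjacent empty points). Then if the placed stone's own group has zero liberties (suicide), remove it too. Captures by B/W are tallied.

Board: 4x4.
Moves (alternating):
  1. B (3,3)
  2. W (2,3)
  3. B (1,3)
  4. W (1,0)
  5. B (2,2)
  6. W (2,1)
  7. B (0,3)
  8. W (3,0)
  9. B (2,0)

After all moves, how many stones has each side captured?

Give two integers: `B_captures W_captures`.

Move 1: B@(3,3) -> caps B=0 W=0
Move 2: W@(2,3) -> caps B=0 W=0
Move 3: B@(1,3) -> caps B=0 W=0
Move 4: W@(1,0) -> caps B=0 W=0
Move 5: B@(2,2) -> caps B=1 W=0
Move 6: W@(2,1) -> caps B=1 W=0
Move 7: B@(0,3) -> caps B=1 W=0
Move 8: W@(3,0) -> caps B=1 W=0
Move 9: B@(2,0) -> caps B=1 W=0

Answer: 1 0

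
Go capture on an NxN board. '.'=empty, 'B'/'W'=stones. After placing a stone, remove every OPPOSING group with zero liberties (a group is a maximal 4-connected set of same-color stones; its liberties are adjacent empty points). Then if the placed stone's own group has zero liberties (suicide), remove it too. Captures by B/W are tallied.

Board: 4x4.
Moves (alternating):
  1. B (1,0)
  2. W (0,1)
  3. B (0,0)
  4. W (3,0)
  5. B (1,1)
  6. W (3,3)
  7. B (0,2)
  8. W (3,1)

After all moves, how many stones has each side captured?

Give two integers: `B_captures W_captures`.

Answer: 1 0

Derivation:
Move 1: B@(1,0) -> caps B=0 W=0
Move 2: W@(0,1) -> caps B=0 W=0
Move 3: B@(0,0) -> caps B=0 W=0
Move 4: W@(3,0) -> caps B=0 W=0
Move 5: B@(1,1) -> caps B=0 W=0
Move 6: W@(3,3) -> caps B=0 W=0
Move 7: B@(0,2) -> caps B=1 W=0
Move 8: W@(3,1) -> caps B=1 W=0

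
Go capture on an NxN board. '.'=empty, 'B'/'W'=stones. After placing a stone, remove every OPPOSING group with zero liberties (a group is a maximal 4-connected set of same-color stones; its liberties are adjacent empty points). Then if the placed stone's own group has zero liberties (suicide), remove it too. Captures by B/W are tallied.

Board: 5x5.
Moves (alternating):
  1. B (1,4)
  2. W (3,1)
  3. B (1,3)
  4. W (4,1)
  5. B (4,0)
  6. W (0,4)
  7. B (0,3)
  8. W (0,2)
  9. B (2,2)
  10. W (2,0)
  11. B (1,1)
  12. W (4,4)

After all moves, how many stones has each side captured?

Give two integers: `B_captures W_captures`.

Answer: 1 0

Derivation:
Move 1: B@(1,4) -> caps B=0 W=0
Move 2: W@(3,1) -> caps B=0 W=0
Move 3: B@(1,3) -> caps B=0 W=0
Move 4: W@(4,1) -> caps B=0 W=0
Move 5: B@(4,0) -> caps B=0 W=0
Move 6: W@(0,4) -> caps B=0 W=0
Move 7: B@(0,3) -> caps B=1 W=0
Move 8: W@(0,2) -> caps B=1 W=0
Move 9: B@(2,2) -> caps B=1 W=0
Move 10: W@(2,0) -> caps B=1 W=0
Move 11: B@(1,1) -> caps B=1 W=0
Move 12: W@(4,4) -> caps B=1 W=0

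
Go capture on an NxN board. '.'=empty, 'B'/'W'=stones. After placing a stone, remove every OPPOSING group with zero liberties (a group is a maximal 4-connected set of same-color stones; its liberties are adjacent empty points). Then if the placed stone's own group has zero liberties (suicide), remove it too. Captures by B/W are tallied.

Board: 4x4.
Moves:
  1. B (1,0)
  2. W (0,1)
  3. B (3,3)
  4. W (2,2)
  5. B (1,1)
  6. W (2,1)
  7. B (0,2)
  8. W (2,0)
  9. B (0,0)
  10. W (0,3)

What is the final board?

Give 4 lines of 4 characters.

Move 1: B@(1,0) -> caps B=0 W=0
Move 2: W@(0,1) -> caps B=0 W=0
Move 3: B@(3,3) -> caps B=0 W=0
Move 4: W@(2,2) -> caps B=0 W=0
Move 5: B@(1,1) -> caps B=0 W=0
Move 6: W@(2,1) -> caps B=0 W=0
Move 7: B@(0,2) -> caps B=0 W=0
Move 8: W@(2,0) -> caps B=0 W=0
Move 9: B@(0,0) -> caps B=1 W=0
Move 10: W@(0,3) -> caps B=1 W=0

Answer: B.BW
BB..
WWW.
...B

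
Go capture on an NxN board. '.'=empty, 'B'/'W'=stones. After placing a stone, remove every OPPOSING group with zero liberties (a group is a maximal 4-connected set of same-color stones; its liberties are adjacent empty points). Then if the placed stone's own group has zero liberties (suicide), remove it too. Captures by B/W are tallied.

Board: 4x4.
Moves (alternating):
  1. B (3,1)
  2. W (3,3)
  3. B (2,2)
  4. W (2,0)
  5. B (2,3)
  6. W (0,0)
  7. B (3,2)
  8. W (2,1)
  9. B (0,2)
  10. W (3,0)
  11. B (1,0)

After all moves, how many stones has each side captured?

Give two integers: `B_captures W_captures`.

Move 1: B@(3,1) -> caps B=0 W=0
Move 2: W@(3,3) -> caps B=0 W=0
Move 3: B@(2,2) -> caps B=0 W=0
Move 4: W@(2,0) -> caps B=0 W=0
Move 5: B@(2,3) -> caps B=0 W=0
Move 6: W@(0,0) -> caps B=0 W=0
Move 7: B@(3,2) -> caps B=1 W=0
Move 8: W@(2,1) -> caps B=1 W=0
Move 9: B@(0,2) -> caps B=1 W=0
Move 10: W@(3,0) -> caps B=1 W=0
Move 11: B@(1,0) -> caps B=1 W=0

Answer: 1 0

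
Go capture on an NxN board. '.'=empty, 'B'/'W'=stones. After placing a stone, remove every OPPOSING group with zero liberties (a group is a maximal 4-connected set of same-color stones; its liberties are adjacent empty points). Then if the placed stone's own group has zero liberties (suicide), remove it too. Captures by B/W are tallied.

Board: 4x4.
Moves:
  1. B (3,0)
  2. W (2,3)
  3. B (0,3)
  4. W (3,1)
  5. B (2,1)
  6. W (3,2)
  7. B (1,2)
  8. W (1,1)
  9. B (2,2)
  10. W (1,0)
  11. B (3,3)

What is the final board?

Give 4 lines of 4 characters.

Move 1: B@(3,0) -> caps B=0 W=0
Move 2: W@(2,3) -> caps B=0 W=0
Move 3: B@(0,3) -> caps B=0 W=0
Move 4: W@(3,1) -> caps B=0 W=0
Move 5: B@(2,1) -> caps B=0 W=0
Move 6: W@(3,2) -> caps B=0 W=0
Move 7: B@(1,2) -> caps B=0 W=0
Move 8: W@(1,1) -> caps B=0 W=0
Move 9: B@(2,2) -> caps B=0 W=0
Move 10: W@(1,0) -> caps B=0 W=0
Move 11: B@(3,3) -> caps B=2 W=0

Answer: ...B
WWB.
.BBW
B..B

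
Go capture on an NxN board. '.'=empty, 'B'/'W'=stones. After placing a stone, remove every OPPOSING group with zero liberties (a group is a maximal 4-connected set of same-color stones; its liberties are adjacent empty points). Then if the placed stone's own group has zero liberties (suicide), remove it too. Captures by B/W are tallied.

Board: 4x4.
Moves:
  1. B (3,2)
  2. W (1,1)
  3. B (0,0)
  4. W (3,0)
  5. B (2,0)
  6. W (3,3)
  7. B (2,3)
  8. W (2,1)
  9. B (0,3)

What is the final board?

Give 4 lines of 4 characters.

Answer: B..B
.W..
BW.B
W.B.

Derivation:
Move 1: B@(3,2) -> caps B=0 W=0
Move 2: W@(1,1) -> caps B=0 W=0
Move 3: B@(0,0) -> caps B=0 W=0
Move 4: W@(3,0) -> caps B=0 W=0
Move 5: B@(2,0) -> caps B=0 W=0
Move 6: W@(3,3) -> caps B=0 W=0
Move 7: B@(2,3) -> caps B=1 W=0
Move 8: W@(2,1) -> caps B=1 W=0
Move 9: B@(0,3) -> caps B=1 W=0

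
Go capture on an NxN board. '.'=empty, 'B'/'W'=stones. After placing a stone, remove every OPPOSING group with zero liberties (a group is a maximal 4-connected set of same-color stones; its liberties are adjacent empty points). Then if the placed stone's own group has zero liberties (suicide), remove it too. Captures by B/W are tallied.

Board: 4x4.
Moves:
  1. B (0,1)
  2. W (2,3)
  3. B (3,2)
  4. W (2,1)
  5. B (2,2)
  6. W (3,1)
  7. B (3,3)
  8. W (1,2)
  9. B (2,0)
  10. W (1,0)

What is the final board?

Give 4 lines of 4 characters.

Answer: .B..
W.W.
BW.W
.W..

Derivation:
Move 1: B@(0,1) -> caps B=0 W=0
Move 2: W@(2,3) -> caps B=0 W=0
Move 3: B@(3,2) -> caps B=0 W=0
Move 4: W@(2,1) -> caps B=0 W=0
Move 5: B@(2,2) -> caps B=0 W=0
Move 6: W@(3,1) -> caps B=0 W=0
Move 7: B@(3,3) -> caps B=0 W=0
Move 8: W@(1,2) -> caps B=0 W=3
Move 9: B@(2,0) -> caps B=0 W=3
Move 10: W@(1,0) -> caps B=0 W=3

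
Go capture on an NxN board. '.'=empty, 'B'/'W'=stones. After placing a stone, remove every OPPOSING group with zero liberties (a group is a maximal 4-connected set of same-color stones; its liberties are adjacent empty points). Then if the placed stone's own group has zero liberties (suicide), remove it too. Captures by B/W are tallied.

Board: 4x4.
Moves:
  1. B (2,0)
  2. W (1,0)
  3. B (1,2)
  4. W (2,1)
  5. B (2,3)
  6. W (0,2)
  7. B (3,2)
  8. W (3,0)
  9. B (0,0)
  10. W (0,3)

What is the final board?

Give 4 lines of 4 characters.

Answer: B.WW
W.B.
.W.B
W.B.

Derivation:
Move 1: B@(2,0) -> caps B=0 W=0
Move 2: W@(1,0) -> caps B=0 W=0
Move 3: B@(1,2) -> caps B=0 W=0
Move 4: W@(2,1) -> caps B=0 W=0
Move 5: B@(2,3) -> caps B=0 W=0
Move 6: W@(0,2) -> caps B=0 W=0
Move 7: B@(3,2) -> caps B=0 W=0
Move 8: W@(3,0) -> caps B=0 W=1
Move 9: B@(0,0) -> caps B=0 W=1
Move 10: W@(0,3) -> caps B=0 W=1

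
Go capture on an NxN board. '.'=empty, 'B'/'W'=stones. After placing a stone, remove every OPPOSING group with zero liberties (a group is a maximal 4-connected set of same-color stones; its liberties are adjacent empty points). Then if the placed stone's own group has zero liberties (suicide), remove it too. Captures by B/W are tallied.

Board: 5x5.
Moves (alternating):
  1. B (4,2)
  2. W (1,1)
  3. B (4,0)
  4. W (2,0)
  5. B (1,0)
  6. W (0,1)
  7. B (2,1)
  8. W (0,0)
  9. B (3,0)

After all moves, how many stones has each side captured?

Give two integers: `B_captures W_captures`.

Move 1: B@(4,2) -> caps B=0 W=0
Move 2: W@(1,1) -> caps B=0 W=0
Move 3: B@(4,0) -> caps B=0 W=0
Move 4: W@(2,0) -> caps B=0 W=0
Move 5: B@(1,0) -> caps B=0 W=0
Move 6: W@(0,1) -> caps B=0 W=0
Move 7: B@(2,1) -> caps B=0 W=0
Move 8: W@(0,0) -> caps B=0 W=1
Move 9: B@(3,0) -> caps B=0 W=1

Answer: 0 1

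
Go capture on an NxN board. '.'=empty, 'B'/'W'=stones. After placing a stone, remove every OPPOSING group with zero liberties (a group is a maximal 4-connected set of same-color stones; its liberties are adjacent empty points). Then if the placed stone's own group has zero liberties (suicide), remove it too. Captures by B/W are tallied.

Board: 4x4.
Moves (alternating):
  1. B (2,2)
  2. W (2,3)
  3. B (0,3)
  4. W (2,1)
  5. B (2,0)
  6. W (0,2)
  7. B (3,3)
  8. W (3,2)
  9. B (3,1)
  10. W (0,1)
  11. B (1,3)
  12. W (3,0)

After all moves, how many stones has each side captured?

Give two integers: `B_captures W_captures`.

Answer: 0 2

Derivation:
Move 1: B@(2,2) -> caps B=0 W=0
Move 2: W@(2,3) -> caps B=0 W=0
Move 3: B@(0,3) -> caps B=0 W=0
Move 4: W@(2,1) -> caps B=0 W=0
Move 5: B@(2,0) -> caps B=0 W=0
Move 6: W@(0,2) -> caps B=0 W=0
Move 7: B@(3,3) -> caps B=0 W=0
Move 8: W@(3,2) -> caps B=0 W=1
Move 9: B@(3,1) -> caps B=0 W=1
Move 10: W@(0,1) -> caps B=0 W=1
Move 11: B@(1,3) -> caps B=0 W=1
Move 12: W@(3,0) -> caps B=0 W=2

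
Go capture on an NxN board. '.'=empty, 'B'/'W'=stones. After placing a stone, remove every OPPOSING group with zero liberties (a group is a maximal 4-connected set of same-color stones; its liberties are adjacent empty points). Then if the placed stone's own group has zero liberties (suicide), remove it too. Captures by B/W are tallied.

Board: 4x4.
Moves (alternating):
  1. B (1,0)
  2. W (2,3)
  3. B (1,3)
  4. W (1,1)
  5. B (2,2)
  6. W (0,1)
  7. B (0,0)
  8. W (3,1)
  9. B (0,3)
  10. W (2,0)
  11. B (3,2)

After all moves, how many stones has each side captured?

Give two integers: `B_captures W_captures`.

Answer: 0 2

Derivation:
Move 1: B@(1,0) -> caps B=0 W=0
Move 2: W@(2,3) -> caps B=0 W=0
Move 3: B@(1,3) -> caps B=0 W=0
Move 4: W@(1,1) -> caps B=0 W=0
Move 5: B@(2,2) -> caps B=0 W=0
Move 6: W@(0,1) -> caps B=0 W=0
Move 7: B@(0,0) -> caps B=0 W=0
Move 8: W@(3,1) -> caps B=0 W=0
Move 9: B@(0,3) -> caps B=0 W=0
Move 10: W@(2,0) -> caps B=0 W=2
Move 11: B@(3,2) -> caps B=0 W=2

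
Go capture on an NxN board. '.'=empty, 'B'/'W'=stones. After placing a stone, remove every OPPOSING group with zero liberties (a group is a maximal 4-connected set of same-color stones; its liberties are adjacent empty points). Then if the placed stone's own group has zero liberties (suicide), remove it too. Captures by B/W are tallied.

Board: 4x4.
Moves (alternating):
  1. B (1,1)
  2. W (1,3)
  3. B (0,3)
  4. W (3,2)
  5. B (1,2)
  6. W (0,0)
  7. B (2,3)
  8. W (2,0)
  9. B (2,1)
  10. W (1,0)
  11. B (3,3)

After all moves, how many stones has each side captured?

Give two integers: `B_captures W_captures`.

Answer: 1 0

Derivation:
Move 1: B@(1,1) -> caps B=0 W=0
Move 2: W@(1,3) -> caps B=0 W=0
Move 3: B@(0,3) -> caps B=0 W=0
Move 4: W@(3,2) -> caps B=0 W=0
Move 5: B@(1,2) -> caps B=0 W=0
Move 6: W@(0,0) -> caps B=0 W=0
Move 7: B@(2,3) -> caps B=1 W=0
Move 8: W@(2,0) -> caps B=1 W=0
Move 9: B@(2,1) -> caps B=1 W=0
Move 10: W@(1,0) -> caps B=1 W=0
Move 11: B@(3,3) -> caps B=1 W=0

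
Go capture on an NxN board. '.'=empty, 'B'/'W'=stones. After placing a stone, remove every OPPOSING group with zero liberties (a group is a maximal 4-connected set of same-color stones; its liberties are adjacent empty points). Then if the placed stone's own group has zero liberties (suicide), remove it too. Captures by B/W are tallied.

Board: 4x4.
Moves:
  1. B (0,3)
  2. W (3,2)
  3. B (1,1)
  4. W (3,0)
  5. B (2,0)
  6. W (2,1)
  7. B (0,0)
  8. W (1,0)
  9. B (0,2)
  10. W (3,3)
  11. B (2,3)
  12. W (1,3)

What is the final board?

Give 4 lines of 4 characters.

Move 1: B@(0,3) -> caps B=0 W=0
Move 2: W@(3,2) -> caps B=0 W=0
Move 3: B@(1,1) -> caps B=0 W=0
Move 4: W@(3,0) -> caps B=0 W=0
Move 5: B@(2,0) -> caps B=0 W=0
Move 6: W@(2,1) -> caps B=0 W=0
Move 7: B@(0,0) -> caps B=0 W=0
Move 8: W@(1,0) -> caps B=0 W=1
Move 9: B@(0,2) -> caps B=0 W=1
Move 10: W@(3,3) -> caps B=0 W=1
Move 11: B@(2,3) -> caps B=0 W=1
Move 12: W@(1,3) -> caps B=0 W=1

Answer: B.BB
WB.W
.W.B
W.WW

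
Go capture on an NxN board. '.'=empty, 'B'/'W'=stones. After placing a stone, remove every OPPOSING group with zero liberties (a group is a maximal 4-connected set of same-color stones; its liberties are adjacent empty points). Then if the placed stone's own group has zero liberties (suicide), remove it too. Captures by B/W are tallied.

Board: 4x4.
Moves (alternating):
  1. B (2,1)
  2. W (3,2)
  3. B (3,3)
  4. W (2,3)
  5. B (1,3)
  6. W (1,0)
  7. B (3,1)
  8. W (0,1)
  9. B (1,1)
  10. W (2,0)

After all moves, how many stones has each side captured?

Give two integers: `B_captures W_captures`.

Answer: 0 1

Derivation:
Move 1: B@(2,1) -> caps B=0 W=0
Move 2: W@(3,2) -> caps B=0 W=0
Move 3: B@(3,3) -> caps B=0 W=0
Move 4: W@(2,3) -> caps B=0 W=1
Move 5: B@(1,3) -> caps B=0 W=1
Move 6: W@(1,0) -> caps B=0 W=1
Move 7: B@(3,1) -> caps B=0 W=1
Move 8: W@(0,1) -> caps B=0 W=1
Move 9: B@(1,1) -> caps B=0 W=1
Move 10: W@(2,0) -> caps B=0 W=1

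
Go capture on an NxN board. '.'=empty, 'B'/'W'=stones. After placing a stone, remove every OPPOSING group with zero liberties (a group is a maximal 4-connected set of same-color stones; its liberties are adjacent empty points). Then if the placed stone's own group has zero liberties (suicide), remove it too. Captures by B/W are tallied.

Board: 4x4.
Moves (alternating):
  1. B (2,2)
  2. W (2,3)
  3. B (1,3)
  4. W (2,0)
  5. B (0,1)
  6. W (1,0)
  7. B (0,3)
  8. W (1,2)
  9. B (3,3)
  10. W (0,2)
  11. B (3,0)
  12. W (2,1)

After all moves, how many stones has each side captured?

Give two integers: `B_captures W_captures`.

Move 1: B@(2,2) -> caps B=0 W=0
Move 2: W@(2,3) -> caps B=0 W=0
Move 3: B@(1,3) -> caps B=0 W=0
Move 4: W@(2,0) -> caps B=0 W=0
Move 5: B@(0,1) -> caps B=0 W=0
Move 6: W@(1,0) -> caps B=0 W=0
Move 7: B@(0,3) -> caps B=0 W=0
Move 8: W@(1,2) -> caps B=0 W=0
Move 9: B@(3,3) -> caps B=1 W=0
Move 10: W@(0,2) -> caps B=1 W=0
Move 11: B@(3,0) -> caps B=1 W=0
Move 12: W@(2,1) -> caps B=1 W=0

Answer: 1 0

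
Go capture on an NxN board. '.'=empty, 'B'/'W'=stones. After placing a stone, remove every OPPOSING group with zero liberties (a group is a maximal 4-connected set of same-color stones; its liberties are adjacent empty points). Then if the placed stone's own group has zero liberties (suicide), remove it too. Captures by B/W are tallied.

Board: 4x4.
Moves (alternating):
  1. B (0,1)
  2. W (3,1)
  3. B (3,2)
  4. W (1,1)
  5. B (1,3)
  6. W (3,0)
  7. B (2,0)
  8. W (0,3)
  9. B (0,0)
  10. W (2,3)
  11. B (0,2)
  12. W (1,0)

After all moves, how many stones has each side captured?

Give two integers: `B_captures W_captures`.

Move 1: B@(0,1) -> caps B=0 W=0
Move 2: W@(3,1) -> caps B=0 W=0
Move 3: B@(3,2) -> caps B=0 W=0
Move 4: W@(1,1) -> caps B=0 W=0
Move 5: B@(1,3) -> caps B=0 W=0
Move 6: W@(3,0) -> caps B=0 W=0
Move 7: B@(2,0) -> caps B=0 W=0
Move 8: W@(0,3) -> caps B=0 W=0
Move 9: B@(0,0) -> caps B=0 W=0
Move 10: W@(2,3) -> caps B=0 W=0
Move 11: B@(0,2) -> caps B=1 W=0
Move 12: W@(1,0) -> caps B=1 W=0

Answer: 1 0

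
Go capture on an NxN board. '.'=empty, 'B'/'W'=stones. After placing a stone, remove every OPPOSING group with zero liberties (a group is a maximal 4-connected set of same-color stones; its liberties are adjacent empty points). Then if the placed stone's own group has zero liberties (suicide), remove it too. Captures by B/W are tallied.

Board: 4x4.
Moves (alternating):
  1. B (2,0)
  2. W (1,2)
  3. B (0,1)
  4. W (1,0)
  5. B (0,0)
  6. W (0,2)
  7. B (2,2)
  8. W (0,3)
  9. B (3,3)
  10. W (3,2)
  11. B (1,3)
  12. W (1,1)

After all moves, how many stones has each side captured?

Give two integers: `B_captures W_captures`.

Move 1: B@(2,0) -> caps B=0 W=0
Move 2: W@(1,2) -> caps B=0 W=0
Move 3: B@(0,1) -> caps B=0 W=0
Move 4: W@(1,0) -> caps B=0 W=0
Move 5: B@(0,0) -> caps B=0 W=0
Move 6: W@(0,2) -> caps B=0 W=0
Move 7: B@(2,2) -> caps B=0 W=0
Move 8: W@(0,3) -> caps B=0 W=0
Move 9: B@(3,3) -> caps B=0 W=0
Move 10: W@(3,2) -> caps B=0 W=0
Move 11: B@(1,3) -> caps B=0 W=0
Move 12: W@(1,1) -> caps B=0 W=2

Answer: 0 2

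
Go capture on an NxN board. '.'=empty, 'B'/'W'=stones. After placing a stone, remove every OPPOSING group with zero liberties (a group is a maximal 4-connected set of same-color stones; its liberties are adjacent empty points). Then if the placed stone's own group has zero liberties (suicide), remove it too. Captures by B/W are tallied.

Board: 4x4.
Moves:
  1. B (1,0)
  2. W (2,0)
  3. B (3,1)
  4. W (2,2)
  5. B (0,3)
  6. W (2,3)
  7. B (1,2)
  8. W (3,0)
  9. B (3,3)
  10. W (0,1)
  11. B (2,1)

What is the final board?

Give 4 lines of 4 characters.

Move 1: B@(1,0) -> caps B=0 W=0
Move 2: W@(2,0) -> caps B=0 W=0
Move 3: B@(3,1) -> caps B=0 W=0
Move 4: W@(2,2) -> caps B=0 W=0
Move 5: B@(0,3) -> caps B=0 W=0
Move 6: W@(2,3) -> caps B=0 W=0
Move 7: B@(1,2) -> caps B=0 W=0
Move 8: W@(3,0) -> caps B=0 W=0
Move 9: B@(3,3) -> caps B=0 W=0
Move 10: W@(0,1) -> caps B=0 W=0
Move 11: B@(2,1) -> caps B=2 W=0

Answer: .W.B
B.B.
.BWW
.B.B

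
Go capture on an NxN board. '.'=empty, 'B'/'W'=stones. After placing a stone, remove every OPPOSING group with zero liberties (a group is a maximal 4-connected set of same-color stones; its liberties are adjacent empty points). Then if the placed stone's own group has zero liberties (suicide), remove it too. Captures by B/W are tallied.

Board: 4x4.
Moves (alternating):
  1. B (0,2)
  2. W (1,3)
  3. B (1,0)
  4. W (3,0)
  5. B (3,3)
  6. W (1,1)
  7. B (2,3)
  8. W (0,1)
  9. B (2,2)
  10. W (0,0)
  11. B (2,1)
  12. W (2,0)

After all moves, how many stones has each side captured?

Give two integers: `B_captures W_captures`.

Answer: 0 1

Derivation:
Move 1: B@(0,2) -> caps B=0 W=0
Move 2: W@(1,3) -> caps B=0 W=0
Move 3: B@(1,0) -> caps B=0 W=0
Move 4: W@(3,0) -> caps B=0 W=0
Move 5: B@(3,3) -> caps B=0 W=0
Move 6: W@(1,1) -> caps B=0 W=0
Move 7: B@(2,3) -> caps B=0 W=0
Move 8: W@(0,1) -> caps B=0 W=0
Move 9: B@(2,2) -> caps B=0 W=0
Move 10: W@(0,0) -> caps B=0 W=0
Move 11: B@(2,1) -> caps B=0 W=0
Move 12: W@(2,0) -> caps B=0 W=1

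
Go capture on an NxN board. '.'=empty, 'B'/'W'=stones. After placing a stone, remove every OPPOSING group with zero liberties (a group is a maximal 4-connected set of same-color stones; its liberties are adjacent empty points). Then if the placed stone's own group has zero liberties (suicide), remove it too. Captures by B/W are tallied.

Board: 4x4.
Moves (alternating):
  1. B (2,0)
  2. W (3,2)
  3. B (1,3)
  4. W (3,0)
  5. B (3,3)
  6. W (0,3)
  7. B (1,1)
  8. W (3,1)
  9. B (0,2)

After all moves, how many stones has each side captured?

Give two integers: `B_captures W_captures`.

Answer: 1 0

Derivation:
Move 1: B@(2,0) -> caps B=0 W=0
Move 2: W@(3,2) -> caps B=0 W=0
Move 3: B@(1,3) -> caps B=0 W=0
Move 4: W@(3,0) -> caps B=0 W=0
Move 5: B@(3,3) -> caps B=0 W=0
Move 6: W@(0,3) -> caps B=0 W=0
Move 7: B@(1,1) -> caps B=0 W=0
Move 8: W@(3,1) -> caps B=0 W=0
Move 9: B@(0,2) -> caps B=1 W=0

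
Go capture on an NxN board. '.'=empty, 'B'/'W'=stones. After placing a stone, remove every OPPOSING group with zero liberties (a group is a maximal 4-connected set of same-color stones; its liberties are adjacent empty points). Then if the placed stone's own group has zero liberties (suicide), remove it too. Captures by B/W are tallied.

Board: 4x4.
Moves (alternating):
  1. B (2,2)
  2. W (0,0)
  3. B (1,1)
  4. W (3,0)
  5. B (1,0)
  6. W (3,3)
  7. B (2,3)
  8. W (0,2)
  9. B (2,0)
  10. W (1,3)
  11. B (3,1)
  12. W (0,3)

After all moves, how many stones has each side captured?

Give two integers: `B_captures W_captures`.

Move 1: B@(2,2) -> caps B=0 W=0
Move 2: W@(0,0) -> caps B=0 W=0
Move 3: B@(1,1) -> caps B=0 W=0
Move 4: W@(3,0) -> caps B=0 W=0
Move 5: B@(1,0) -> caps B=0 W=0
Move 6: W@(3,3) -> caps B=0 W=0
Move 7: B@(2,3) -> caps B=0 W=0
Move 8: W@(0,2) -> caps B=0 W=0
Move 9: B@(2,0) -> caps B=0 W=0
Move 10: W@(1,3) -> caps B=0 W=0
Move 11: B@(3,1) -> caps B=1 W=0
Move 12: W@(0,3) -> caps B=1 W=0

Answer: 1 0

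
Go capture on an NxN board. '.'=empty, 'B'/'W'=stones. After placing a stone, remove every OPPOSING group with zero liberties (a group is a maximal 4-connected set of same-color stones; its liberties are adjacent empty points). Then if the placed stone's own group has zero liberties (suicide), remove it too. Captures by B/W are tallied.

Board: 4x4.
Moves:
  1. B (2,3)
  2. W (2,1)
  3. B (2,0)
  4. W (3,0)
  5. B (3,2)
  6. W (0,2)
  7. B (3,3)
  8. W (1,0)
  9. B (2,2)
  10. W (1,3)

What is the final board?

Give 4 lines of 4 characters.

Move 1: B@(2,3) -> caps B=0 W=0
Move 2: W@(2,1) -> caps B=0 W=0
Move 3: B@(2,0) -> caps B=0 W=0
Move 4: W@(3,0) -> caps B=0 W=0
Move 5: B@(3,2) -> caps B=0 W=0
Move 6: W@(0,2) -> caps B=0 W=0
Move 7: B@(3,3) -> caps B=0 W=0
Move 8: W@(1,0) -> caps B=0 W=1
Move 9: B@(2,2) -> caps B=0 W=1
Move 10: W@(1,3) -> caps B=0 W=1

Answer: ..W.
W..W
.WBB
W.BB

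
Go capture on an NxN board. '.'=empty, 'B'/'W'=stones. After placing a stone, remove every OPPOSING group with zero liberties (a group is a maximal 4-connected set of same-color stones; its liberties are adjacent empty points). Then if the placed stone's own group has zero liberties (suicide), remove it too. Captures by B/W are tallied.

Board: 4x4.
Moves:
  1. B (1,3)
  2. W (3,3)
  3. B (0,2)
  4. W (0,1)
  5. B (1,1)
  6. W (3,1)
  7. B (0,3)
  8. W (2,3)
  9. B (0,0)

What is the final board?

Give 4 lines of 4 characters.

Answer: B.BB
.B.B
...W
.W.W

Derivation:
Move 1: B@(1,3) -> caps B=0 W=0
Move 2: W@(3,3) -> caps B=0 W=0
Move 3: B@(0,2) -> caps B=0 W=0
Move 4: W@(0,1) -> caps B=0 W=0
Move 5: B@(1,1) -> caps B=0 W=0
Move 6: W@(3,1) -> caps B=0 W=0
Move 7: B@(0,3) -> caps B=0 W=0
Move 8: W@(2,3) -> caps B=0 W=0
Move 9: B@(0,0) -> caps B=1 W=0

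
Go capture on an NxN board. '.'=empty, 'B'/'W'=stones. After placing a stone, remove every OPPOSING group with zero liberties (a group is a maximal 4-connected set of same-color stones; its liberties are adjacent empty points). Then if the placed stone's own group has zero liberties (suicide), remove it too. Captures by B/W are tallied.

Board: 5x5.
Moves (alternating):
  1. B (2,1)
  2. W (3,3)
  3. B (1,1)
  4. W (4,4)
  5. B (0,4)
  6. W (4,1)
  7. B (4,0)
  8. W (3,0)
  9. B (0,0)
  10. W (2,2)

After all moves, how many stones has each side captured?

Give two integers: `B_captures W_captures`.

Move 1: B@(2,1) -> caps B=0 W=0
Move 2: W@(3,3) -> caps B=0 W=0
Move 3: B@(1,1) -> caps B=0 W=0
Move 4: W@(4,4) -> caps B=0 W=0
Move 5: B@(0,4) -> caps B=0 W=0
Move 6: W@(4,1) -> caps B=0 W=0
Move 7: B@(4,0) -> caps B=0 W=0
Move 8: W@(3,0) -> caps B=0 W=1
Move 9: B@(0,0) -> caps B=0 W=1
Move 10: W@(2,2) -> caps B=0 W=1

Answer: 0 1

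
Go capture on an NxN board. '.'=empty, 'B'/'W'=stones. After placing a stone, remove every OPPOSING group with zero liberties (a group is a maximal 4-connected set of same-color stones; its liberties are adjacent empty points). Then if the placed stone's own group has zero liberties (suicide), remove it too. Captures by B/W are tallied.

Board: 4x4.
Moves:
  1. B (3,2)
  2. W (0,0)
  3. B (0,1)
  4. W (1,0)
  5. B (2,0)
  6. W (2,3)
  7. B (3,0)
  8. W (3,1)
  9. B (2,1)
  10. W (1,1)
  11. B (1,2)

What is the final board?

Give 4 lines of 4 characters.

Move 1: B@(3,2) -> caps B=0 W=0
Move 2: W@(0,0) -> caps B=0 W=0
Move 3: B@(0,1) -> caps B=0 W=0
Move 4: W@(1,0) -> caps B=0 W=0
Move 5: B@(2,0) -> caps B=0 W=0
Move 6: W@(2,3) -> caps B=0 W=0
Move 7: B@(3,0) -> caps B=0 W=0
Move 8: W@(3,1) -> caps B=0 W=0
Move 9: B@(2,1) -> caps B=1 W=0
Move 10: W@(1,1) -> caps B=1 W=0
Move 11: B@(1,2) -> caps B=4 W=0

Answer: .B..
..B.
BB.W
B.B.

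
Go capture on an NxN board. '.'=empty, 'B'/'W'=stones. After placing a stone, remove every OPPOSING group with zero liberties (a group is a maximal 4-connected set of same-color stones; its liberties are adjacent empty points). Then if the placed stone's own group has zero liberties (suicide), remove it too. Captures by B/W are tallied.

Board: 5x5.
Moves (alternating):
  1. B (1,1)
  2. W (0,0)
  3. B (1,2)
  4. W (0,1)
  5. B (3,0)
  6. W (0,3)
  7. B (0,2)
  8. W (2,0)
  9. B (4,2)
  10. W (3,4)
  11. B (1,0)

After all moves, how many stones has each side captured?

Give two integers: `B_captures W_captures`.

Answer: 2 0

Derivation:
Move 1: B@(1,1) -> caps B=0 W=0
Move 2: W@(0,0) -> caps B=0 W=0
Move 3: B@(1,2) -> caps B=0 W=0
Move 4: W@(0,1) -> caps B=0 W=0
Move 5: B@(3,0) -> caps B=0 W=0
Move 6: W@(0,3) -> caps B=0 W=0
Move 7: B@(0,2) -> caps B=0 W=0
Move 8: W@(2,0) -> caps B=0 W=0
Move 9: B@(4,2) -> caps B=0 W=0
Move 10: W@(3,4) -> caps B=0 W=0
Move 11: B@(1,0) -> caps B=2 W=0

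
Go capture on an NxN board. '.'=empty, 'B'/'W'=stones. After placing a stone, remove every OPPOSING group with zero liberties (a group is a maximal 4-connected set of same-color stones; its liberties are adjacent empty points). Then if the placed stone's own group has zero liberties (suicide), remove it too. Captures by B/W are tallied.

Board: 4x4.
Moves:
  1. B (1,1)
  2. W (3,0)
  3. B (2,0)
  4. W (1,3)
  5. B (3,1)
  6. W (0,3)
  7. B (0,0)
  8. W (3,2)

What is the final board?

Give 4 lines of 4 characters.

Answer: B..W
.B.W
B...
.BW.

Derivation:
Move 1: B@(1,1) -> caps B=0 W=0
Move 2: W@(3,0) -> caps B=0 W=0
Move 3: B@(2,0) -> caps B=0 W=0
Move 4: W@(1,3) -> caps B=0 W=0
Move 5: B@(3,1) -> caps B=1 W=0
Move 6: W@(0,3) -> caps B=1 W=0
Move 7: B@(0,0) -> caps B=1 W=0
Move 8: W@(3,2) -> caps B=1 W=0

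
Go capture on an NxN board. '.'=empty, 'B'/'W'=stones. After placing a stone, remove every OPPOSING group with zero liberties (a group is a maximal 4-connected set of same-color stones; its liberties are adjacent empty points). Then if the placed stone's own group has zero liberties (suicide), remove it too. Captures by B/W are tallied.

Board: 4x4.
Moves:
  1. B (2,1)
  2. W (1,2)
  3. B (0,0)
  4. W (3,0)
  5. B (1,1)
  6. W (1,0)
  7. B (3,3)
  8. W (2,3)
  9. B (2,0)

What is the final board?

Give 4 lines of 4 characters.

Move 1: B@(2,1) -> caps B=0 W=0
Move 2: W@(1,2) -> caps B=0 W=0
Move 3: B@(0,0) -> caps B=0 W=0
Move 4: W@(3,0) -> caps B=0 W=0
Move 5: B@(1,1) -> caps B=0 W=0
Move 6: W@(1,0) -> caps B=0 W=0
Move 7: B@(3,3) -> caps B=0 W=0
Move 8: W@(2,3) -> caps B=0 W=0
Move 9: B@(2,0) -> caps B=1 W=0

Answer: B...
.BW.
BB.W
W..B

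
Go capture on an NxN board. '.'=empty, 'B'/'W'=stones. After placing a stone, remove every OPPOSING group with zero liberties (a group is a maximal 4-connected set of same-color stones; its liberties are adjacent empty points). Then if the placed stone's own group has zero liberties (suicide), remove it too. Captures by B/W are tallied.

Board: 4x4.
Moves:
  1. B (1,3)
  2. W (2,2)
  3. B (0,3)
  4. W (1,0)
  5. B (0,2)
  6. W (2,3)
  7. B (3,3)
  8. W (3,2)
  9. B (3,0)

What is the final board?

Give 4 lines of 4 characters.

Move 1: B@(1,3) -> caps B=0 W=0
Move 2: W@(2,2) -> caps B=0 W=0
Move 3: B@(0,3) -> caps B=0 W=0
Move 4: W@(1,0) -> caps B=0 W=0
Move 5: B@(0,2) -> caps B=0 W=0
Move 6: W@(2,3) -> caps B=0 W=0
Move 7: B@(3,3) -> caps B=0 W=0
Move 8: W@(3,2) -> caps B=0 W=1
Move 9: B@(3,0) -> caps B=0 W=1

Answer: ..BB
W..B
..WW
B.W.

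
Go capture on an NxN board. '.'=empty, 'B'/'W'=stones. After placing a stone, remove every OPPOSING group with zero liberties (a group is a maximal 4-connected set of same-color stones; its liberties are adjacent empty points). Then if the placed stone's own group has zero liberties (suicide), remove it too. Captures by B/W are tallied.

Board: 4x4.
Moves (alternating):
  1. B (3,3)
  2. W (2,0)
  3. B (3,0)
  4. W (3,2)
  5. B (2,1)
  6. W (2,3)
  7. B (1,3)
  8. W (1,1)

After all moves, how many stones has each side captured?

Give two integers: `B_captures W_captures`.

Answer: 0 1

Derivation:
Move 1: B@(3,3) -> caps B=0 W=0
Move 2: W@(2,0) -> caps B=0 W=0
Move 3: B@(3,0) -> caps B=0 W=0
Move 4: W@(3,2) -> caps B=0 W=0
Move 5: B@(2,1) -> caps B=0 W=0
Move 6: W@(2,3) -> caps B=0 W=1
Move 7: B@(1,3) -> caps B=0 W=1
Move 8: W@(1,1) -> caps B=0 W=1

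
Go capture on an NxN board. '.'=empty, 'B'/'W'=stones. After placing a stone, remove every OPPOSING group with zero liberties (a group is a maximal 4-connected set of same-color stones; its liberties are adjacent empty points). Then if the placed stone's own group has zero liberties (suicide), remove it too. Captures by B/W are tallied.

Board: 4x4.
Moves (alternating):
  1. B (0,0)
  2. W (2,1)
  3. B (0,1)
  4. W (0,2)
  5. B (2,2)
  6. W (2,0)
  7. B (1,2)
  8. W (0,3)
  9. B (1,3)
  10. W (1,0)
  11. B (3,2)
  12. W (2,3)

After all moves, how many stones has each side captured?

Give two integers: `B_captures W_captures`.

Answer: 2 0

Derivation:
Move 1: B@(0,0) -> caps B=0 W=0
Move 2: W@(2,1) -> caps B=0 W=0
Move 3: B@(0,1) -> caps B=0 W=0
Move 4: W@(0,2) -> caps B=0 W=0
Move 5: B@(2,2) -> caps B=0 W=0
Move 6: W@(2,0) -> caps B=0 W=0
Move 7: B@(1,2) -> caps B=0 W=0
Move 8: W@(0,3) -> caps B=0 W=0
Move 9: B@(1,3) -> caps B=2 W=0
Move 10: W@(1,0) -> caps B=2 W=0
Move 11: B@(3,2) -> caps B=2 W=0
Move 12: W@(2,3) -> caps B=2 W=0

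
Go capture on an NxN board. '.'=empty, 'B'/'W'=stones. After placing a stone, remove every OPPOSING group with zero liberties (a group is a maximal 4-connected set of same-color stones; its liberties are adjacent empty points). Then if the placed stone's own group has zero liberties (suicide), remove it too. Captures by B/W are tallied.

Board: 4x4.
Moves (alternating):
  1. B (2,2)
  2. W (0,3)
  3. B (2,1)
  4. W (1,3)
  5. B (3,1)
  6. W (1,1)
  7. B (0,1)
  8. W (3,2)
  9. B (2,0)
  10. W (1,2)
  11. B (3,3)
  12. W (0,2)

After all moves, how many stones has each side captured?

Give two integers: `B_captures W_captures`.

Move 1: B@(2,2) -> caps B=0 W=0
Move 2: W@(0,3) -> caps B=0 W=0
Move 3: B@(2,1) -> caps B=0 W=0
Move 4: W@(1,3) -> caps B=0 W=0
Move 5: B@(3,1) -> caps B=0 W=0
Move 6: W@(1,1) -> caps B=0 W=0
Move 7: B@(0,1) -> caps B=0 W=0
Move 8: W@(3,2) -> caps B=0 W=0
Move 9: B@(2,0) -> caps B=0 W=0
Move 10: W@(1,2) -> caps B=0 W=0
Move 11: B@(3,3) -> caps B=1 W=0
Move 12: W@(0,2) -> caps B=1 W=0

Answer: 1 0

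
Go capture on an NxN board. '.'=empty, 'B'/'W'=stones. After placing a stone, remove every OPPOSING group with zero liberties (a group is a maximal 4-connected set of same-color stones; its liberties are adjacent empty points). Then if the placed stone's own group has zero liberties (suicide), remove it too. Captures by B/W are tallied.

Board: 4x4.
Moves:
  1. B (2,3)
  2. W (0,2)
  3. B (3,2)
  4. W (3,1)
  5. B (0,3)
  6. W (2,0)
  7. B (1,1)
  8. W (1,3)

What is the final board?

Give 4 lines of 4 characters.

Answer: ..W.
.B.W
W..B
.WB.

Derivation:
Move 1: B@(2,3) -> caps B=0 W=0
Move 2: W@(0,2) -> caps B=0 W=0
Move 3: B@(3,2) -> caps B=0 W=0
Move 4: W@(3,1) -> caps B=0 W=0
Move 5: B@(0,3) -> caps B=0 W=0
Move 6: W@(2,0) -> caps B=0 W=0
Move 7: B@(1,1) -> caps B=0 W=0
Move 8: W@(1,3) -> caps B=0 W=1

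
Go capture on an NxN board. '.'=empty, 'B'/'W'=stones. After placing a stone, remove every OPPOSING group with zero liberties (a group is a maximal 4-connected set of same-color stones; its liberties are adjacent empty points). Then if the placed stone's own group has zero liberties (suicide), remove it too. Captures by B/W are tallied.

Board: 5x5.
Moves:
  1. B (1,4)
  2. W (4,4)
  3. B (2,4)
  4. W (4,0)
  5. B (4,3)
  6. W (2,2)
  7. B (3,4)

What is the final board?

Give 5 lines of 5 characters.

Move 1: B@(1,4) -> caps B=0 W=0
Move 2: W@(4,4) -> caps B=0 W=0
Move 3: B@(2,4) -> caps B=0 W=0
Move 4: W@(4,0) -> caps B=0 W=0
Move 5: B@(4,3) -> caps B=0 W=0
Move 6: W@(2,2) -> caps B=0 W=0
Move 7: B@(3,4) -> caps B=1 W=0

Answer: .....
....B
..W.B
....B
W..B.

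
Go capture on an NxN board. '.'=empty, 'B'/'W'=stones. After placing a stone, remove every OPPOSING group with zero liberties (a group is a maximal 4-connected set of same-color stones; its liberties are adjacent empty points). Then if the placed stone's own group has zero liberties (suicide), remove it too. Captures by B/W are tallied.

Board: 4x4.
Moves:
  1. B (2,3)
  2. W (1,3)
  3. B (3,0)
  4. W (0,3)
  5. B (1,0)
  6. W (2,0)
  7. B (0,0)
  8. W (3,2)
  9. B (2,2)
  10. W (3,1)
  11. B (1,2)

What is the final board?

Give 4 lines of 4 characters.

Move 1: B@(2,3) -> caps B=0 W=0
Move 2: W@(1,3) -> caps B=0 W=0
Move 3: B@(3,0) -> caps B=0 W=0
Move 4: W@(0,3) -> caps B=0 W=0
Move 5: B@(1,0) -> caps B=0 W=0
Move 6: W@(2,0) -> caps B=0 W=0
Move 7: B@(0,0) -> caps B=0 W=0
Move 8: W@(3,2) -> caps B=0 W=0
Move 9: B@(2,2) -> caps B=0 W=0
Move 10: W@(3,1) -> caps B=0 W=1
Move 11: B@(1,2) -> caps B=0 W=1

Answer: B..W
B.BW
W.BB
.WW.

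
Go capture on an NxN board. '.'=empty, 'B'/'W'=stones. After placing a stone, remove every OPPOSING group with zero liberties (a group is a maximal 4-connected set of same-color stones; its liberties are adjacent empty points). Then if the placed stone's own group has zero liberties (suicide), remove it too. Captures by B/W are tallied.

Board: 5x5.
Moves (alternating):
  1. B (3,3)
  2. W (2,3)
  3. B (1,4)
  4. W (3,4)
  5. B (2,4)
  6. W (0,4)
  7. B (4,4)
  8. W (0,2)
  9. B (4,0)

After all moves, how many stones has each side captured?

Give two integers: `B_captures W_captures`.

Move 1: B@(3,3) -> caps B=0 W=0
Move 2: W@(2,3) -> caps B=0 W=0
Move 3: B@(1,4) -> caps B=0 W=0
Move 4: W@(3,4) -> caps B=0 W=0
Move 5: B@(2,4) -> caps B=0 W=0
Move 6: W@(0,4) -> caps B=0 W=0
Move 7: B@(4,4) -> caps B=1 W=0
Move 8: W@(0,2) -> caps B=1 W=0
Move 9: B@(4,0) -> caps B=1 W=0

Answer: 1 0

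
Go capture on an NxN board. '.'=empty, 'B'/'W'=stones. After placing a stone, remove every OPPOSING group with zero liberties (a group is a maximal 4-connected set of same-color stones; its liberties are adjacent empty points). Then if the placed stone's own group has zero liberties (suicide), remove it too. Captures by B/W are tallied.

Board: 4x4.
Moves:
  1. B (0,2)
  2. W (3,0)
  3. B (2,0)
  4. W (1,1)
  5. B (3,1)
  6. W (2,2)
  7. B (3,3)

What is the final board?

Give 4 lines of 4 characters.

Answer: ..B.
.W..
B.W.
.B.B

Derivation:
Move 1: B@(0,2) -> caps B=0 W=0
Move 2: W@(3,0) -> caps B=0 W=0
Move 3: B@(2,0) -> caps B=0 W=0
Move 4: W@(1,1) -> caps B=0 W=0
Move 5: B@(3,1) -> caps B=1 W=0
Move 6: W@(2,2) -> caps B=1 W=0
Move 7: B@(3,3) -> caps B=1 W=0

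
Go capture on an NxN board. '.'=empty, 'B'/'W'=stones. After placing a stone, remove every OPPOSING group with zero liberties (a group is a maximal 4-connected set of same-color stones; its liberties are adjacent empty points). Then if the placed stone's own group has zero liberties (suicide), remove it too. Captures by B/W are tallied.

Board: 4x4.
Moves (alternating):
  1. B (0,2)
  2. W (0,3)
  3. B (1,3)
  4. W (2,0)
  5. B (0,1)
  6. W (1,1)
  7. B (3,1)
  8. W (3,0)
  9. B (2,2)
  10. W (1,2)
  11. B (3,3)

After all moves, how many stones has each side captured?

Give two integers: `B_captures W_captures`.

Move 1: B@(0,2) -> caps B=0 W=0
Move 2: W@(0,3) -> caps B=0 W=0
Move 3: B@(1,3) -> caps B=1 W=0
Move 4: W@(2,0) -> caps B=1 W=0
Move 5: B@(0,1) -> caps B=1 W=0
Move 6: W@(1,1) -> caps B=1 W=0
Move 7: B@(3,1) -> caps B=1 W=0
Move 8: W@(3,0) -> caps B=1 W=0
Move 9: B@(2,2) -> caps B=1 W=0
Move 10: W@(1,2) -> caps B=1 W=0
Move 11: B@(3,3) -> caps B=1 W=0

Answer: 1 0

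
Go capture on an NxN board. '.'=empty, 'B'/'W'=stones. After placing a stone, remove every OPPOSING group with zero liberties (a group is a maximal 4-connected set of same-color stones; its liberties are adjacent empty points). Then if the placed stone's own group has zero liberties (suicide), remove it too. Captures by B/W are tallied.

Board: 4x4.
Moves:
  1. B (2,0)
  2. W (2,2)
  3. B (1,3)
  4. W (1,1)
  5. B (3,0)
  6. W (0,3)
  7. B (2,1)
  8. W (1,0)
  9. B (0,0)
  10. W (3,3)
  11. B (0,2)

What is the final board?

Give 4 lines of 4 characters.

Answer: B.B.
WW.B
BBW.
B..W

Derivation:
Move 1: B@(2,0) -> caps B=0 W=0
Move 2: W@(2,2) -> caps B=0 W=0
Move 3: B@(1,3) -> caps B=0 W=0
Move 4: W@(1,1) -> caps B=0 W=0
Move 5: B@(3,0) -> caps B=0 W=0
Move 6: W@(0,3) -> caps B=0 W=0
Move 7: B@(2,1) -> caps B=0 W=0
Move 8: W@(1,0) -> caps B=0 W=0
Move 9: B@(0,0) -> caps B=0 W=0
Move 10: W@(3,3) -> caps B=0 W=0
Move 11: B@(0,2) -> caps B=1 W=0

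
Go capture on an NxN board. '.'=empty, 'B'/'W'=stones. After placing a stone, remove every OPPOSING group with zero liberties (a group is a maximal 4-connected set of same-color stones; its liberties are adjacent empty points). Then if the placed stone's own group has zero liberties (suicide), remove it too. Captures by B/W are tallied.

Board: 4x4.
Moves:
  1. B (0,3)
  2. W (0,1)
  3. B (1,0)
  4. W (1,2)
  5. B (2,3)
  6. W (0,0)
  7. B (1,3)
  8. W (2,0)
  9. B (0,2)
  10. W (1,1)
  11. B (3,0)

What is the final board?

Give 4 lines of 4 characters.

Move 1: B@(0,3) -> caps B=0 W=0
Move 2: W@(0,1) -> caps B=0 W=0
Move 3: B@(1,0) -> caps B=0 W=0
Move 4: W@(1,2) -> caps B=0 W=0
Move 5: B@(2,3) -> caps B=0 W=0
Move 6: W@(0,0) -> caps B=0 W=0
Move 7: B@(1,3) -> caps B=0 W=0
Move 8: W@(2,0) -> caps B=0 W=0
Move 9: B@(0,2) -> caps B=0 W=0
Move 10: W@(1,1) -> caps B=0 W=1
Move 11: B@(3,0) -> caps B=0 W=1

Answer: WWBB
.WWB
W..B
B...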